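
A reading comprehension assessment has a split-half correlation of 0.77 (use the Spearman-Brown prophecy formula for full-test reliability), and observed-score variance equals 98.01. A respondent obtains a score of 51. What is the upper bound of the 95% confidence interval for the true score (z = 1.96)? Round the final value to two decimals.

57.99

σ = 98.01^(1/2) = 9.90000
Full-length reliability (Spearman-Brown) = 2(0.77)/(1+0.77) ≈ 0.87006
SEM = 9.90000 · √(1 − 0.87006) = 9.90000 · √0.12994 ≈ 9.90000 · 0.36048 ≈ 3.56872
Half-width = 1.96·3.56872 ≈ 6.99469
Upper bound: 51 + 6.99469 = 57.99469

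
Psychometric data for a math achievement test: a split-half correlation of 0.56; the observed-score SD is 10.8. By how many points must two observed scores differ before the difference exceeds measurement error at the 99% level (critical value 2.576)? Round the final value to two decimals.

Spearman-Brown: r = 2(0.56) / (1 + 0.56) = 1.1200 / 1.5600 ≃ 0.7179
SEM = 10.8000 × √(1 − 0.7179) = 10.8000 × √0.2821 ≃ 10.8000 × 0.5311 ≃ 5.7357
SE_diff = SEM × √2 ≃ 5.7357 × 1.4142 ≃ 8.1115
Minimum reliable difference = 2.576 × SE_diff ≃ 2.576 × 8.1115 ≃ 20.8953

20.90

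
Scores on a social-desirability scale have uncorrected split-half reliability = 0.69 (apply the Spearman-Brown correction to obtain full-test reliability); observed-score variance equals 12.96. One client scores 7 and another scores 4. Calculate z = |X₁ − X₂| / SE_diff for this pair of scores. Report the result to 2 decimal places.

1.38

SD = √12.96 ≈ 3.600
r_full = 2·0.69 / (1 + 0.69) ≈ 0.817
The standard error of measurement is 3.600×√(1 − 0.817) ≈ 3.600×0.428 ≈ 1.542.
SE_diff = SEM × √2 ≈ 1.542 × 1.414 ≈ 2.180
z = 3 / 2.180 ≈ 1.376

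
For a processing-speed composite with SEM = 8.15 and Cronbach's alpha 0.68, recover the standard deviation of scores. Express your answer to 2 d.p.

14.41

SD = 8.15 / √(1 − 0.68) ≈ 14.4073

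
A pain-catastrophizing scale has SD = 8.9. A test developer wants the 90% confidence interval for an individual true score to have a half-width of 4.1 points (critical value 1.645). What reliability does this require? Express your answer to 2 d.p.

Required SEM = 4.1 / 1.645 ≈ 2.49240
r = 1 − (2.49240/8.9)² ≈ 1 − 0.07843 ≈ 0.92157

0.92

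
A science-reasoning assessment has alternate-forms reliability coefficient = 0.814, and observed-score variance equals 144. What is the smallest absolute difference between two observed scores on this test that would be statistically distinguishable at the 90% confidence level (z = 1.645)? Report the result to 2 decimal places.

SD = √144 = 12.000
SEM = 12.000 × √(1 − 0.814) = 12.000 × √0.186 ≈ 12.000 × 0.431 ≈ 5.175
Standard error of the difference = 5.175·√2 ≈ 7.319
Smallest detectable difference = 1.645×7.319 ≈ 12.040

12.04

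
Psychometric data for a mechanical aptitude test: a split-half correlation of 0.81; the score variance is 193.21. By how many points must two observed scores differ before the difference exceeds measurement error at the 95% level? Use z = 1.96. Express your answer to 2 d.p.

SD = √193.21 = 13.9000
r_full = 2·0.81 / (1 + 0.81) ≃ 0.8950
SEM = 13.9000 · √(1 − 0.8950) = 13.9000 · √0.1050 ≃ 13.9000 · 0.3240 ≃ 4.5035
SE_diff = √2 · SEM ≃ 6.3689
Minimum reliable difference = 1.96 · SE_diff ≃ 1.96 · 6.3689 ≃ 12.4831

12.48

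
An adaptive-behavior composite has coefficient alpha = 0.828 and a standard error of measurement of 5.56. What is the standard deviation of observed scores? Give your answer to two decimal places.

13.41

σ = SEM·(1 − r)^(−1/2) ≈ 5.56*2.411 ≈ 13.406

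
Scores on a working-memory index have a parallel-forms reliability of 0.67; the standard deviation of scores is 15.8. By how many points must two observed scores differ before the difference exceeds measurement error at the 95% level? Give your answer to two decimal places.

25.16

The standard error of measurement is 15.8000*√(1 − 0.6700) ≈ 15.8000*0.5745 ≈ 9.0764.
SE_diff = √2 * SEM ≈ 12.8360
Smallest detectable difference = 1.96*12.8360 ≈ 25.1585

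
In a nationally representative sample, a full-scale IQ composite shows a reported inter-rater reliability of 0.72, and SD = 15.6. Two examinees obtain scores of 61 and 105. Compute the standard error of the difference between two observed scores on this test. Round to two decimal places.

SEM = 15.6000 × √(1 − 0.7200) = 15.6000 × √0.2800 ≈ 15.6000 × 0.5292 ≈ 8.2547
Standard error of the difference = 8.2547·√2 ≈ 11.6740

11.67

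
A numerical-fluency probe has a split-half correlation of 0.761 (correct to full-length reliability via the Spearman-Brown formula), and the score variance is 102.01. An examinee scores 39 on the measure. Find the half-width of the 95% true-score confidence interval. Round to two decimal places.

σ = 102.01^(1/2) = 10.1000
r_full = 2·0.761 / (1 + 0.761) ≈ 0.8643
The standard error of measurement is 10.1000×√(1 − 0.8643) ≈ 10.1000×0.3684 ≈ 3.7208.
Margin = 1.96 × 3.7208 ≈ 7.2928

7.29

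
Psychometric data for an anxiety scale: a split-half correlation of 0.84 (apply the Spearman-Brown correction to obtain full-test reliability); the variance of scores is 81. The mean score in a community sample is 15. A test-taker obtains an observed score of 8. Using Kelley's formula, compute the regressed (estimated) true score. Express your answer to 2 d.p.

Spearman-Brown: r = 2(0.84) / (1 + 0.84) = 1.6800 / 1.8400 ≈ 0.9130
Estimated true score = 0.9130×8 + (1 − 0.9130)×15 ≈ 8.6087

8.61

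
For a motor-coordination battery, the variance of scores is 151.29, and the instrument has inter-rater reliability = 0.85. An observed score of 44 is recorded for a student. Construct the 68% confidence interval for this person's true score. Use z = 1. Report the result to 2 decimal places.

[39.24, 48.76]

SD = √151.29 ≈ 12.3000
SEM = 12.3000×√(1 − 0.8500) ≈ 4.7638
Margin = 1 × 4.7638 ≈ 4.7638
Interval: (39.2362, 48.7638)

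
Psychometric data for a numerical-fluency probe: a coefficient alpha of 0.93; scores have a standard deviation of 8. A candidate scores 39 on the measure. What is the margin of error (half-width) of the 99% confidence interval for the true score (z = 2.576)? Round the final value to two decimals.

5.45

SEM = 8.0000 · √(1 − 0.9300) = 8.0000 · √0.0700 ≈ 8.0000 · 0.2646 ≈ 2.1166
2.576 · SEM ≈ 5.4524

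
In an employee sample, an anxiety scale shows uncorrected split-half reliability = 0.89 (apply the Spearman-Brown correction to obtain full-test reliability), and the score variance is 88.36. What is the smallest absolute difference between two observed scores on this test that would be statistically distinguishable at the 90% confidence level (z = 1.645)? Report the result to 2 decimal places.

SD = √88.36 ≃ 9.4000
Spearman-Brown: r = 2(0.89) / (1 + 0.89) = 1.7800 / 1.8900 ≃ 0.9418
SEM = 9.4000 · √(1 − 0.9418) = 9.4000 · √0.0582 ≃ 9.4000 · 0.2412 ≃ 2.2677
SE_diff = √2 · SEM ≃ 3.2071
Minimum reliable difference = 1.645 · SE_diff ≃ 1.645 · 3.2071 ≃ 5.2756

5.28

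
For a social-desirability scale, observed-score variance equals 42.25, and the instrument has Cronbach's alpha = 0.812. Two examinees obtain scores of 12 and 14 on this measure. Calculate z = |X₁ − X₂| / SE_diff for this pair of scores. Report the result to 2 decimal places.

0.50

SD = √42.25 = 6.5000
The standard error of measurement is 6.5000·√(1 − 0.8120) ≈ 6.5000·0.4336 ≈ 2.8183.
Standard error of the difference = 2.8183·√2 ≈ 3.9857
z = 2 / 3.9857 ≈ 0.5018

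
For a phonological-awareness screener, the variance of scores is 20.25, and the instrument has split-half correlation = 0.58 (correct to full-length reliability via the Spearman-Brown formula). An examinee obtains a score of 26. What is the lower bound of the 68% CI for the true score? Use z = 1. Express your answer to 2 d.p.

σ = 20.25^(1/2) = 4.50000
r_full = 2·0.58 / (1 + 0.58) ≈ 0.73418
SEM = 4.50000 · √(1 − 0.73418) = 4.50000 · √0.26582 ≈ 4.50000 · 0.51558 ≈ 2.32011
1 · SEM ≈ 2.32011
Lower bound: 26 − 2.32011 = 23.67989

23.68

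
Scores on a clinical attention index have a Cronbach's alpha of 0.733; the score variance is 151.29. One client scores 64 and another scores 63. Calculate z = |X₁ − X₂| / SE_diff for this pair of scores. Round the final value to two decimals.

0.11

SD = √151.29 ≈ 12.300
SEM = 12.300×√(1 − 0.733) ≈ 6.356
SE_diff = √2 × SEM ≈ 8.988
z = |64 − 63| / 8.988 = 1 / 8.988 ≈ 0.111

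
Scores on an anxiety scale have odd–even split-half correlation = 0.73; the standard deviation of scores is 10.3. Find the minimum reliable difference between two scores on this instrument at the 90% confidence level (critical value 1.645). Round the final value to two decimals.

9.47

Spearman-Brown: r = 2(0.73) / (1 + 0.73) = 1.4600 / 1.7300 ≃ 0.8439
SEM = 10.3000*√(1 − 0.8439) ≃ 4.0691
SE_diff = SEM * √2 ≃ 4.0691 * 1.4142 ≃ 5.7545
Smallest detectable difference = 1.645*5.7545 ≃ 9.4662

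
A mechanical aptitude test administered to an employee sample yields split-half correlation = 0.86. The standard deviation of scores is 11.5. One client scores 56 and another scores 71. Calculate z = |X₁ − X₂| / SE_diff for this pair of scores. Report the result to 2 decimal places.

Full-length reliability (Spearman-Brown) = 2(0.86)/(1+0.86) ≈ 0.9247
The standard error of measurement is 11.5000·√(1 − 0.9247) ≈ 11.5000·0.2744 ≈ 3.1550.
SE_diff = SEM · √2 ≈ 3.1550 · 1.4142 ≈ 4.4619
z = |56 − 71| / 4.4619 = 15 / 4.4619 ≈ 3.3618

3.36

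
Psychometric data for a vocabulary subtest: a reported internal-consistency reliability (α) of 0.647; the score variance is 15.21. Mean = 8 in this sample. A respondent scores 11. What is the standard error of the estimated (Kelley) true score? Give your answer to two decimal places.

1.86

σ = 15.21^(1/2) = 3.9000
SE_est = SD · √(r(1 − r)) = 3.9000 · √0.2284 ≈ 3.9000 · 0.4779 ≈ 1.8638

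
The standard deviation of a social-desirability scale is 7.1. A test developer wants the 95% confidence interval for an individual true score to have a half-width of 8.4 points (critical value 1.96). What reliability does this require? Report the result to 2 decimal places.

SEM needed = half-width / z = 8.4/1.96 ≃ 4.28571
Required reliability = 1 − (SEM/SD)² = 1 − 0.36436 ≃ 0.63564

0.64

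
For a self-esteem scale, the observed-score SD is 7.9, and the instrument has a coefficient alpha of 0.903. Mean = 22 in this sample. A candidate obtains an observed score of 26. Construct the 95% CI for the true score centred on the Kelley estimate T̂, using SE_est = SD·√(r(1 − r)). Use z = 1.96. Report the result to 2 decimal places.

[21.03, 30.19]

Estimated true score = 0.9030×26 + (1 − 0.9030)×22 ≈ 25.6120
SE_est = SD × √(r(1 − r)) = 7.9000 × √0.0876 ≈ 7.9000 × 0.2960 ≈ 2.3381
95% CI: 25.6120 ± 4.5826 ≈ (21.0294, 30.1946)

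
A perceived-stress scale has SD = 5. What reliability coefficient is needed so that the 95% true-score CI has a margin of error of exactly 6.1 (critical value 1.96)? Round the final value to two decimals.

Required SEM = 6.1 / 1.96 ≃ 3.11224
Required reliability = 1 − (SEM/SD)² = 1 − 0.38744 ≃ 0.61256

0.61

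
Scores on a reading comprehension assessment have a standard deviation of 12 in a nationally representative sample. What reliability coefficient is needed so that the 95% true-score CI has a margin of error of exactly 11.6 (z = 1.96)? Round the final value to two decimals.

SEM needed = half-width / z = 11.6/1.96 ≃ 5.9184
Required reliability = 1 − (SEM/SD)² = 1 − 0.2432 ≃ 0.7568

0.76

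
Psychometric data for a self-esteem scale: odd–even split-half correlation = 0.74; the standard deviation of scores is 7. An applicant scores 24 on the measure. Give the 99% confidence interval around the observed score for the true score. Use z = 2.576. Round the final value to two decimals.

Spearman-Brown: r = 2(0.74) / (1 + 0.74) = 1.480 / 1.740 ≈ 0.851
The standard error of measurement is 7.000×√(1 − 0.851) ≈ 7.000×0.387 ≈ 2.706.
Half-width = 2.576×2.706 ≈ 6.970
CI = 24 ± 6.970 → [17.030, 30.970]

[17.03, 30.97]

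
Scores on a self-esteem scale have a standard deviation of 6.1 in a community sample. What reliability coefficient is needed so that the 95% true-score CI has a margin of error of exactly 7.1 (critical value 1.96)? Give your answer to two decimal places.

0.65

SEM needed = half-width / z = 7.1/1.96 ≈ 3.622
r = 1 − (3.622/6.1)² ≈ 1 − 0.353 ≈ 0.647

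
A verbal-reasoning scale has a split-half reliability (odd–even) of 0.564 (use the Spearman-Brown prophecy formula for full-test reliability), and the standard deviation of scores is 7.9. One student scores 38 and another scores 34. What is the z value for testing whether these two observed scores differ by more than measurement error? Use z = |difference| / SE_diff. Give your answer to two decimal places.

Spearman-Brown: r = 2(0.564) / (1 + 0.564) = 1.1280 / 1.5640 ≈ 0.7212
SEM = 7.9000 · √(1 − 0.7212) = 7.9000 · √0.2788 ≈ 7.9000 · 0.5280 ≈ 4.1711
SE_diff = SEM · √2 ≈ 4.1711 · 1.4142 ≈ 5.8988
z = 4 / 5.8988 ≈ 0.6781

0.68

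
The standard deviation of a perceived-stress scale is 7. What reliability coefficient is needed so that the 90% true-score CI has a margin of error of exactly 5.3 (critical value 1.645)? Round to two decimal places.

Required SEM = 5.3 / 1.645 ≈ 3.22188
r = 1 − (3.22188/7)² ≈ 1 − 0.21185 ≈ 0.78815

0.79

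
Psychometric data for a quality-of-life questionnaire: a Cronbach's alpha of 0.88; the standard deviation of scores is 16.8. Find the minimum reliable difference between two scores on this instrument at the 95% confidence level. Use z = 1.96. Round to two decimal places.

SEM = 16.8000*√(1 − 0.8800) ≈ 5.8197
SE_diff = √2 * SEM ≈ 8.2303
Smallest detectable difference = 1.96*8.2303 ≈ 16.1314

16.13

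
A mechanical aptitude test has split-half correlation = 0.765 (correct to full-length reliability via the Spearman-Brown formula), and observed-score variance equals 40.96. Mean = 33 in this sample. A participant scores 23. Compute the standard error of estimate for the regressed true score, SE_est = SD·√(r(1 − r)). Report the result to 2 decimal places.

2.17

SD = √40.96 ≈ 6.400
Full-length reliability (Spearman-Brown) = 2(0.765)/(1+0.765) ≈ 0.867
SE_est = 6.400*√(0.867*0.133) ≈ 2.174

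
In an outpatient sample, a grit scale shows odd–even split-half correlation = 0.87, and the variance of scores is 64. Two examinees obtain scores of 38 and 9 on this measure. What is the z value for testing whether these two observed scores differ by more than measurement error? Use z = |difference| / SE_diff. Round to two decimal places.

9.72

SD = √64 = 8.000
Full-length reliability (Spearman-Brown) = 2(0.87)/(1+0.87) ≈ 0.930
The standard error of measurement is 8.000·√(1 − 0.930) ≈ 8.000·0.264 ≈ 2.109.
Standard error of the difference = 2.109·√2 ≈ 2.983
z = |38 − 9| / 2.983 = 29 / 2.983 ≈ 9.722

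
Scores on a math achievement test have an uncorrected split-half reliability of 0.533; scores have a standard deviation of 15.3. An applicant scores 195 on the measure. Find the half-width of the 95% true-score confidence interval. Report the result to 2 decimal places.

Spearman-Brown: r = 2(0.533) / (1 + 0.533) = 1.0660 / 1.5330 ≈ 0.6954
SEM = 15.3000 × √(1 − 0.6954) = 15.3000 × √0.3046 ≈ 15.3000 × 0.5519 ≈ 8.4446
1.96 × SEM ≈ 16.5514

16.55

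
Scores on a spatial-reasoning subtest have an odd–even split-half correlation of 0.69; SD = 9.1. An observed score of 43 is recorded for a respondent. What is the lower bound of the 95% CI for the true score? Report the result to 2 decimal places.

r_full = 2·0.69 / (1 + 0.69) ≈ 0.81657
The standard error of measurement is 9.10000*√(1 − 0.81657) ≈ 9.10000*0.42829 ≈ 3.89744.
Half-width = 1.96*3.89744 ≈ 7.63897
Lower limit = 43 − 7.63897 ≈ 35.36103

35.36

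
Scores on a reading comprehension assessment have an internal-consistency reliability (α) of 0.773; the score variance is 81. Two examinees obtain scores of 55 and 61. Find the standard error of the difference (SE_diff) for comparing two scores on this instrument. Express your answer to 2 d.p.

6.06

σ = 81^(1/2) = 9.00000
SEM = 9.00000*√(1 − 0.77300) ≈ 4.28801
SE_diff = √2 * SEM ≈ 6.06416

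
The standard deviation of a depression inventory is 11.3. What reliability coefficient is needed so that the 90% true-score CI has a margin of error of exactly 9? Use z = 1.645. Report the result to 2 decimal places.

0.77

SEM needed = half-width / z = 9/1.645 ≈ 5.4711
r = 1 − (SEM / SD)² = 1 − (5.4711 / 11.3)² ≈ 1 − 0.2344 ≈ 0.7656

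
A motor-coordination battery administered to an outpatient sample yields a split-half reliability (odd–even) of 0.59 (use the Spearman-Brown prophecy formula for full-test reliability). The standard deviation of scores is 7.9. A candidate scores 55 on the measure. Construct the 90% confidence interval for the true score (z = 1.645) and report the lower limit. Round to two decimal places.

48.40

Spearman-Brown: r = 2(0.59) / (1 + 0.59) = 1.1800 / 1.5900 ≈ 0.7421
SEM = 7.9000 * √(1 − 0.7421) = 7.9000 * √0.2579 ≈ 7.9000 * 0.5078 ≈ 4.0116
Half-width = 1.645*4.0116 ≈ 6.5991
Lower bound: 55 − 6.5991 = 48.4009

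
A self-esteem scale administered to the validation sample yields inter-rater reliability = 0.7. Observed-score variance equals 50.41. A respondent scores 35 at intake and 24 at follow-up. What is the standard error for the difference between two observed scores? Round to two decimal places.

SD = √50.41 ≃ 7.1000
SEM = 7.1000 × √(1 − 0.7000) = 7.1000 × √0.3000 ≃ 7.1000 × 0.5477 ≃ 3.8888
SE_diff = SEM × √2 ≃ 3.8888 × 1.4142 ≃ 5.4996

5.50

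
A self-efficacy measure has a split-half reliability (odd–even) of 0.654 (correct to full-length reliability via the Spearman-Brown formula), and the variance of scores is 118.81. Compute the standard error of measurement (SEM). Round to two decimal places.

4.99

σ = 118.81^(1/2) = 10.9000
r_full = 2·0.654 / (1 + 0.654) ≈ 0.7908
The standard error of measurement is 10.9000×√(1 − 0.7908) ≈ 10.9000×0.4574 ≈ 4.9854.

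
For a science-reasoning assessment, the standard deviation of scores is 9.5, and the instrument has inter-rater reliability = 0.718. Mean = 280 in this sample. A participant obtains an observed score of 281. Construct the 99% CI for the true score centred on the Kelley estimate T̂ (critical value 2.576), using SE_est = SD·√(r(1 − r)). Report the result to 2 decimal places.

Estimated true score = 0.7180×281 + (1 − 0.7180)×280 ≈ 280.7180
SE_est = 9.5000·√[r(1 − r)] ≈ 4.2747
CI = 280.7180 ± 2.576 × 4.2747 → [269.7063, 291.7297]

[269.71, 291.73]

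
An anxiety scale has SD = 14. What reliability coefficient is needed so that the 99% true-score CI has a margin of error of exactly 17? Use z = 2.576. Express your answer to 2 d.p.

Required SEM = 17 / 2.576 ≈ 6.59938
Required reliability = 1 − (SEM/SD)² = 1 − 0.22220 ≈ 0.77780

0.78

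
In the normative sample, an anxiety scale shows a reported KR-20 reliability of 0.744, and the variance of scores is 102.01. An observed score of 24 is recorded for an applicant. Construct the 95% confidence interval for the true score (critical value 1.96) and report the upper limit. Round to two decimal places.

34.02

SD = √102.01 ≈ 10.100
SEM = 10.100 × √(1 − 0.744) = 10.100 × √0.256 ≈ 10.100 × 0.506 ≈ 5.110
1.96 × SEM ≈ 10.016
Upper limit = 24 + 10.016 ≈ 34.016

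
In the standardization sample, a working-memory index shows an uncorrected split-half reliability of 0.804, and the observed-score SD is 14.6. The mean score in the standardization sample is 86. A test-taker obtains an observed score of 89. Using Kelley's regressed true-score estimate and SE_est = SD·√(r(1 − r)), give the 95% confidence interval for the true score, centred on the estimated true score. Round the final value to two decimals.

[79.77, 97.58]

r_full = 2·0.804 / (1 + 0.804) ≈ 0.89135
T̂ = r·X + (1 − r)·M = 0.89135*89 + 0.10865*86 ≈ 79.33038 + 9.34368 ≈ 88.67406
SE_est = 14.60000·√[r(1 − r)] ≈ 4.54347
CI = 88.67406 ± 1.96 * 4.54347 → [79.76886, 97.57925]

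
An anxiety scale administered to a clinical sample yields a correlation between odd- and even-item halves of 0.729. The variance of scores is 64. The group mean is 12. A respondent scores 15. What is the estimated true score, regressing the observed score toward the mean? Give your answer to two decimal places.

14.53

Full-length reliability (Spearman-Brown) = 2(0.729)/(1+0.729) ≈ 0.8433
T̂ = 0.8433(15) + 0.1567(12) ≈ 14.5298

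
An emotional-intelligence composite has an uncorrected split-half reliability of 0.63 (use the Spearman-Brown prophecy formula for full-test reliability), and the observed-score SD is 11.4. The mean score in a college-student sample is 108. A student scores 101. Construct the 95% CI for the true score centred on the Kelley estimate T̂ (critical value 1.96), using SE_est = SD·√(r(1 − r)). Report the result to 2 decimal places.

[93.23, 111.95]

r_full = 2·0.63 / (1 + 0.63) ≃ 0.7730
T̂ = r·X + (1 − r)·M = 0.7730*101 + 0.2270*108 ≃ 78.0736 + 24.5153 ≃ 102.5890
SE_est = SD * √(r(1 − r)) = 11.4000 * √0.1755 ≃ 11.4000 * 0.4189 ≃ 4.7753
CI = 102.5890 ± 1.96 * 4.7753 → [93.2293, 111.9486]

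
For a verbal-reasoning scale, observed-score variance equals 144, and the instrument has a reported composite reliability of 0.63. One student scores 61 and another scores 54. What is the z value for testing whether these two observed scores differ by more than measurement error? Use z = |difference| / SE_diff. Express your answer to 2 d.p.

SD = √144 ≃ 12.000
SEM = 12.000 × √(1 − 0.630) = 12.000 × √0.370 ≃ 12.000 × 0.608 ≃ 7.299
SE_diff = √2 × SEM ≃ 10.323
z = 7 / 10.323 ≃ 0.678

0.68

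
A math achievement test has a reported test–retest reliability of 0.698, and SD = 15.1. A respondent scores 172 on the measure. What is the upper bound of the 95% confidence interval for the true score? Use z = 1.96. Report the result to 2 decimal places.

188.26

SEM = 15.1000 · √(1 − 0.6980) = 15.1000 · √0.3020 ≈ 15.1000 · 0.5495 ≈ 8.2981
1.96 · SEM ≈ 16.2643
Upper limit = 172 + 16.2643 ≈ 188.2643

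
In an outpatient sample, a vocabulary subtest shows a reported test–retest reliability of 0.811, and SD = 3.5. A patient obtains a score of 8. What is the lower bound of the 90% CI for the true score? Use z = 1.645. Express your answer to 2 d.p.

5.50

SEM = 3.50000 × √(1 − 0.81100) = 3.50000 × √0.18900 ≈ 3.50000 × 0.43474 ≈ 1.52159
Margin = 1.645 × 1.52159 ≈ 2.50302
Lower bound: 8 − 2.50302 = 5.49698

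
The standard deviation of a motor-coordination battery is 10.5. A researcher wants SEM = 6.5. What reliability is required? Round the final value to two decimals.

r = 1 − (6.500/10.5)² ≃ 1 − 0.383 ≃ 0.617

0.62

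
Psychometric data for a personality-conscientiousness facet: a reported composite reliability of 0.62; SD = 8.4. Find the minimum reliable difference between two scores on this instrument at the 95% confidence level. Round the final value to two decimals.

SEM = 8.40000·√(1 − 0.62000) ≃ 5.17811
SE_diff = √2 · SEM ≃ 7.32295
Minimum reliable difference = 1.96 · SE_diff ≃ 1.96 · 7.32295 ≃ 14.35298

14.35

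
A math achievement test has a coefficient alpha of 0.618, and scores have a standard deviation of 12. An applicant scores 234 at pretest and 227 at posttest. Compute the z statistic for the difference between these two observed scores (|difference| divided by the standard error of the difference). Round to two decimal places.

0.67

The standard error of measurement is 12.000·√(1 − 0.618) ≈ 12.000·0.618 ≈ 7.417.
SE_diff = √2 · SEM ≈ 10.489
z = 7 / 10.489 ≈ 0.667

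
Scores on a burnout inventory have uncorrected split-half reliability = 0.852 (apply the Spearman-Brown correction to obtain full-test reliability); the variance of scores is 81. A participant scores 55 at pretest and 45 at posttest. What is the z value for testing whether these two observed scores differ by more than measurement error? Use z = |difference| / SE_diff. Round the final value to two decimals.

σ = 81^(1/2) = 9.00000
r_full = 2·0.852 / (1 + 0.852) ≃ 0.92009
SEM = 9.00000 * √(1 − 0.92009) = 9.00000 * √0.07991 ≃ 9.00000 * 0.28269 ≃ 2.54421
SE_diff = √2 * SEM ≃ 3.59806
z = 10 / 3.59806 ≃ 2.77928

2.78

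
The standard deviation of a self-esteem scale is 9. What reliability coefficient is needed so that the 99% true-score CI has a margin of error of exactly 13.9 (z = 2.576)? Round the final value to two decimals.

0.64

SEM needed = half-width / z = 13.9/2.576 ≈ 5.396
r = 1 − (5.396/9)² ≈ 1 − 0.359 ≈ 0.641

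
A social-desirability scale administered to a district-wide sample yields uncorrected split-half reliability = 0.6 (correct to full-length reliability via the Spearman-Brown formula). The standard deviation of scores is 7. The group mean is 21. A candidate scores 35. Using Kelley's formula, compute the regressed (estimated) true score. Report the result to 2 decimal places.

31.50

Spearman-Brown: r = 2(0.6) / (1 + 0.6) = 1.200 / 1.600 ≃ 0.750
T̂ = r·X + (1 − r)·M = 0.750×35 + 0.250×21 = 26.250 + 5.250 ≃ 31.500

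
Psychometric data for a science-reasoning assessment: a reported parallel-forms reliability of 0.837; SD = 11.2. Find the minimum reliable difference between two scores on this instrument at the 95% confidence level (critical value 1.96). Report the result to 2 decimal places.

12.53

SEM = 11.200·√(1 − 0.837) ≈ 4.522
SE_diff = SEM · √2 ≈ 4.522 · 1.414 ≈ 6.395
Minimum reliable difference = 1.96 · SE_diff ≈ 1.96 · 6.395 ≈ 12.534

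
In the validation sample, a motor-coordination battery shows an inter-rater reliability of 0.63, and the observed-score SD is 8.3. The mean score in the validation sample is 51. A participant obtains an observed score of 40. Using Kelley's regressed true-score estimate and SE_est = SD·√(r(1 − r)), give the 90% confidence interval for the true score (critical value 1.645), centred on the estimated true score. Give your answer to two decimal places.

[37.48, 50.66]

T̂ = r·X + (1 − r)·M = 0.6300·40 + 0.3700·51 = 25.2000 + 18.8700 ≈ 44.0700
SE_est = SD · √(r(1 − r)) = 8.3000 · √0.2331 ≈ 8.3000 · 0.4828 ≈ 4.0073
CI = 44.0700 ± 1.645 · 4.0073 → [37.4780, 50.6620]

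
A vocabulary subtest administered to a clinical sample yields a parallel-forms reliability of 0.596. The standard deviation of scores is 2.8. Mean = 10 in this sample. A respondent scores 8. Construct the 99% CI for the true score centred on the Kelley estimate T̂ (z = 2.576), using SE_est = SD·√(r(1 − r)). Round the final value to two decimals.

T̂ = 0.596(8) + 0.404(10) ≈ 8.808
SE_est = 2.800·√[r(1 − r)] ≈ 1.374
99% CI: 8.808 ± 3.539 ≈ (5.269, 12.347)

[5.27, 12.35]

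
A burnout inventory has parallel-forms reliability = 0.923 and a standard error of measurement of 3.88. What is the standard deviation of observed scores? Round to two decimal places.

σ = SEM·(1 − r)^(−1/2) ≃ 3.88×3.604 ≃ 13.983

13.98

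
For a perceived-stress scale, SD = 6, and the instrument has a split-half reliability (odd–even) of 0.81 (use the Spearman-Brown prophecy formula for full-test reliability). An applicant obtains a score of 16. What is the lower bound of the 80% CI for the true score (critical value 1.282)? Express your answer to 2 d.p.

13.51

r_full = 2·0.81 / (1 + 0.81) ≃ 0.8950
SEM = 6.0000*√(1 − 0.8950) ≃ 1.9440
Half-width = 1.282*1.9440 ≃ 2.4922
Lower limit = 16 − 2.4922 ≃ 13.5078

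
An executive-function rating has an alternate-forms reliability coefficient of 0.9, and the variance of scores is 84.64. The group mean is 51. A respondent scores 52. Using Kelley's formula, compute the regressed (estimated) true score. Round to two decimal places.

T̂ = 0.900(52) + 0.100(51) ≈ 51.900

51.90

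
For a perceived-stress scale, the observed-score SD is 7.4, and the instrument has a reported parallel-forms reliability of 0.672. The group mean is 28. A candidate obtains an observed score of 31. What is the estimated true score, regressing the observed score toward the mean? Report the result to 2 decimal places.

T̂ = r·X + (1 − r)·M = 0.6720×31 + 0.3280×28 = 20.8320 + 9.1840 ≈ 30.0160

30.02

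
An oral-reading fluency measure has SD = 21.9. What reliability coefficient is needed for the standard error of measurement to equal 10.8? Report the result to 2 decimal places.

0.76

Required reliability = 1 − (SEM/SD)² = 1 − 0.2432 ≃ 0.7568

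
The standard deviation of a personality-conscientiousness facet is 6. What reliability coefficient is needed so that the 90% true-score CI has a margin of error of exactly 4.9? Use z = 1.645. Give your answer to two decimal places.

SEM needed = half-width / z = 4.9/1.645 ≈ 2.979
r = 1 − (2.979/6)² ≈ 1 − 0.246 ≈ 0.754

0.75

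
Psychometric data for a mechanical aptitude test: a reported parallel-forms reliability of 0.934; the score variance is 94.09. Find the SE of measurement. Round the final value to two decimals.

2.49

SD = √94.09 = 9.70000
SEM = 9.70000 · √(1 − 0.93400) = 9.70000 · √0.06600 ≈ 9.70000 · 0.25690 ≈ 2.49198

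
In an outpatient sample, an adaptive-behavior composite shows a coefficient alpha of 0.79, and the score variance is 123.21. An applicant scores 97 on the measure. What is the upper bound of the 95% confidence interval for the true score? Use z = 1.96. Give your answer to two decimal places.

106.97

σ = 123.21^(1/2) = 11.1000
The standard error of measurement is 11.1000×√(1 − 0.7900) ≈ 11.1000×0.4583 ≈ 5.0867.
Half-width = 1.96×5.0867 ≈ 9.9699
Upper bound: 97 + 9.9699 = 106.9699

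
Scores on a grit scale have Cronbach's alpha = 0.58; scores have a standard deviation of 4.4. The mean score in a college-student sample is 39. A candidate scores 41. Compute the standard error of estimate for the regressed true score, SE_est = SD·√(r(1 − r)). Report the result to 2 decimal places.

2.17

SE_est = SD × √(r(1 − r)) = 4.400 × √0.244 ≈ 4.400 × 0.494 ≈ 2.172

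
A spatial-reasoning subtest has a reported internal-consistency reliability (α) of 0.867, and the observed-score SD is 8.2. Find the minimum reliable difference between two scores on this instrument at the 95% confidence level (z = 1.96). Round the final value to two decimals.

SEM = 8.2000 × √(1 − 0.8670) = 8.2000 × √0.1330 ≈ 8.2000 × 0.3647 ≈ 2.9905
SE_diff = √2 × SEM ≈ 4.2292
Minimum reliable difference = 1.96 × SE_diff ≈ 1.96 × 4.2292 ≈ 8.2892

8.29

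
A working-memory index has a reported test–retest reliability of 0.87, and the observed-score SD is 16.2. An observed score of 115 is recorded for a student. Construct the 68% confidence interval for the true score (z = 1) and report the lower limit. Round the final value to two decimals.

SEM = 16.2000 * √(1 − 0.8700) = 16.2000 * √0.1300 ≈ 16.2000 * 0.3606 ≈ 5.8410
Half-width = 1*5.8410 ≈ 5.8410
Lower limit = 115 − 5.8410 ≈ 109.1590

109.16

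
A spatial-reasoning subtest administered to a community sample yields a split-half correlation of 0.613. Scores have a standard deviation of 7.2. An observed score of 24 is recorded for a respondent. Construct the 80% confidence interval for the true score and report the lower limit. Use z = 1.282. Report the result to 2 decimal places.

r_full = 2·0.613 / (1 + 0.613) ≈ 0.760
SEM = 7.200 × √(1 − 0.760) = 7.200 × √0.240 ≈ 7.200 × 0.490 ≈ 3.527
Half-width = 1.282×3.527 ≈ 4.521
Lower limit = 24 − 4.521 ≈ 19.479

19.48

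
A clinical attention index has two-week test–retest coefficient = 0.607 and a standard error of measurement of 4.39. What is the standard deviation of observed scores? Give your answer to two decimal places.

SD = SEM / √(1 − r) = 4.39 / √0.393 ≈ 4.39 / 0.627 ≈ 7.003

7.00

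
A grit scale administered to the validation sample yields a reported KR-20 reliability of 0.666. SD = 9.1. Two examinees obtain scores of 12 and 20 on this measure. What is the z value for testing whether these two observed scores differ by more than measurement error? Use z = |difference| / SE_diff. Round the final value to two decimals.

1.08

SEM = 9.100·√(1 − 0.666) ≃ 5.259
SE_diff = √2 · SEM ≃ 7.438
z = |12 − 20| / 7.438 = 8 / 7.438 ≃ 1.076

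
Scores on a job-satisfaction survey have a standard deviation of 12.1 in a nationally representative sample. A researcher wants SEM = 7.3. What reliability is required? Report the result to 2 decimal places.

0.64

Required reliability = 1 − (SEM/SD)² = 1 − 0.364 ≈ 0.636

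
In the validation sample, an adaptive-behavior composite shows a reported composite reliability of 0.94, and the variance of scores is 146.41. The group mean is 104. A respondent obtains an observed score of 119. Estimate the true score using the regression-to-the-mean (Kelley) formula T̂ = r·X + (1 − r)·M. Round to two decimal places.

Estimated true score = 0.9400·119 + (1 − 0.9400)·104 ≈ 118.1000

118.10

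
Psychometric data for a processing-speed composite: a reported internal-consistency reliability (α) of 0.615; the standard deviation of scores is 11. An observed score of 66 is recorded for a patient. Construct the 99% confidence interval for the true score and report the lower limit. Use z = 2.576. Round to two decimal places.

The standard error of measurement is 11.00000·√(1 − 0.61500) ≃ 11.00000·0.62048 ≃ 6.82532.
Margin = 2.576 · 6.82532 ≃ 17.58203
Lower bound: 66 − 17.58203 = 48.41797

48.42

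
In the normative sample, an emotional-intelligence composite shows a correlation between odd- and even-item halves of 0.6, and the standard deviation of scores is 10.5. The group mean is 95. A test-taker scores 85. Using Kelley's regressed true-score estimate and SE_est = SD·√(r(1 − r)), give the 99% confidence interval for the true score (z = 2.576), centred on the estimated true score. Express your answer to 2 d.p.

Full-length reliability (Spearman-Brown) = 2(0.6)/(1+0.6) ≈ 0.75000
Estimated true score = 0.75000×85 + (1 − 0.75000)×95 ≈ 87.50000
SE_est = 10.50000×√(0.75000×0.25000) ≈ 4.54663
99% CI: 87.50000 ± 11.71213 ≈ (75.78787, 99.21213)

[75.79, 99.21]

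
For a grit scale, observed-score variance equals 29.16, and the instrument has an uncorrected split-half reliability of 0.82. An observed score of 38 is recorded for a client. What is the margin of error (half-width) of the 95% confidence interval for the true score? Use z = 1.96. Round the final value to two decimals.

3.33

σ = 29.16^(1/2) = 5.4000
Full-length reliability (Spearman-Brown) = 2(0.82)/(1+0.82) ≃ 0.9011
The standard error of measurement is 5.4000·√(1 − 0.9011) ≃ 5.4000·0.3145 ≃ 1.6982.
Margin = 1.96 · 1.6982 ≃ 3.3285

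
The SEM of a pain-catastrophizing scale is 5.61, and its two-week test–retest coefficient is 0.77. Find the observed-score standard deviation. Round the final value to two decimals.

σ = SEM·(1 − r)^(−1/2) ≈ 5.61*2.0851 ≈ 11.6977

11.70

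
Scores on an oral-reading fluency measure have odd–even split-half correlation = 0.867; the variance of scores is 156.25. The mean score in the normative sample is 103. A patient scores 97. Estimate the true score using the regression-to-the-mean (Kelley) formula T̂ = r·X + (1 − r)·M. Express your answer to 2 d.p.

Spearman-Brown: r = 2(0.867) / (1 + 0.867) = 1.734 / 1.867 ≃ 0.929
T̂ = r·X + (1 − r)·M = 0.929·97 + 0.071·103 ≃ 90.090 + 7.337 ≃ 97.427

97.43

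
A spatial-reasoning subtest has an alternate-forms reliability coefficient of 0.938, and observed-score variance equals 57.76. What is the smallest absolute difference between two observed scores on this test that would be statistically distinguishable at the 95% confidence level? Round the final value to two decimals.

σ = 57.76^(1/2) = 7.6000
The standard error of measurement is 7.6000·√(1 − 0.9380) ≈ 7.6000·0.2490 ≈ 1.8924.
SE_diff = SEM · √2 ≈ 1.8924 · 1.4142 ≈ 2.6762
Smallest detectable difference = 1.96·2.6762 ≈ 5.2454

5.25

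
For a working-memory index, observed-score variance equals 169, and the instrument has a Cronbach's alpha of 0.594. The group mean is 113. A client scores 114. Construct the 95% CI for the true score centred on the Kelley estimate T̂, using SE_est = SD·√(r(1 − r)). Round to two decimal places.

SD = √169 ≈ 13.0000
T̂ = 0.5940(114) + 0.4060(113) ≈ 113.5940
SE_est = SD · √(r(1 − r)) = 13.0000 · √0.2412 ≈ 13.0000 · 0.4911 ≈ 6.3841
CI = 113.5940 ± 1.96 · 6.3841 → [101.0812, 126.1068]

[101.08, 126.11]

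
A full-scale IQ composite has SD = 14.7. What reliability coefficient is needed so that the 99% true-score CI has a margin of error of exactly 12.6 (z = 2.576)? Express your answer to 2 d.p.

SEM needed = half-width / z = 12.6/2.576 ≈ 4.89130
r = 1 − (4.89130/14.7)² ≈ 1 − 0.11072 ≈ 0.88928

0.89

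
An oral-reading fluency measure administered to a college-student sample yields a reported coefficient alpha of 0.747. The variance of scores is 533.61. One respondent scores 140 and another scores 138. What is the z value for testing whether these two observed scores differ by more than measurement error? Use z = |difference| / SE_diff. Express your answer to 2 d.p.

0.12

SD = √533.61 = 23.1000
SEM = 23.1000 · √(1 − 0.7470) = 23.1000 · √0.2530 ≈ 23.1000 · 0.5030 ≈ 11.6191
SE_diff = √2 · SEM ≈ 16.4319
z = 2 / 16.4319 ≈ 0.1217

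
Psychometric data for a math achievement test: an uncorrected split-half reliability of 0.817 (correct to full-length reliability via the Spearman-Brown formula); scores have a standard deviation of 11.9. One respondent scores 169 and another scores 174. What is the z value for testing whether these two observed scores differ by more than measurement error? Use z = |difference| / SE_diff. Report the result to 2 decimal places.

0.94

Spearman-Brown: r = 2(0.817) / (1 + 0.817) = 1.634 / 1.817 ≈ 0.899
SEM = 11.900 × √(1 − 0.899) = 11.900 × √0.101 ≈ 11.900 × 0.317 ≈ 3.777
Standard error of the difference = 3.777·√2 ≈ 5.341
z = 5 / 5.341 ≈ 0.936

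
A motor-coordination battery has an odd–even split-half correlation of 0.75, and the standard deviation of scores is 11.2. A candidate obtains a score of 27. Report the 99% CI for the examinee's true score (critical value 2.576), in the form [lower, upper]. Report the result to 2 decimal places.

r_full = 2·0.75 / (1 + 0.75) ≈ 0.8571
SEM = 11.2000 · √(1 − 0.8571) = 11.2000 · √0.1429 ≈ 11.2000 · 0.3780 ≈ 4.2332
Half-width = 2.576·4.2332 ≈ 10.9047
CI = 27 ± 10.9047 → [16.0953, 37.9047]

[16.10, 37.90]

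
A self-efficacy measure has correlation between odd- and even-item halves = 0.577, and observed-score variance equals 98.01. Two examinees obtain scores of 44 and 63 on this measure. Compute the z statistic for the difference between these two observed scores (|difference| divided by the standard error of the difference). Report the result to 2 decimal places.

σ = 98.01^(1/2) = 9.9000
Spearman-Brown: r = 2(0.577) / (1 + 0.577) = 1.1540 / 1.5770 ≈ 0.7318
The standard error of measurement is 9.9000·√(1 − 0.7318) ≈ 9.9000·0.5179 ≈ 5.1273.
SE_diff = SEM · √2 ≈ 5.1273 · 1.4142 ≈ 7.2511
z = 19 / 7.2511 ≈ 2.6203

2.62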